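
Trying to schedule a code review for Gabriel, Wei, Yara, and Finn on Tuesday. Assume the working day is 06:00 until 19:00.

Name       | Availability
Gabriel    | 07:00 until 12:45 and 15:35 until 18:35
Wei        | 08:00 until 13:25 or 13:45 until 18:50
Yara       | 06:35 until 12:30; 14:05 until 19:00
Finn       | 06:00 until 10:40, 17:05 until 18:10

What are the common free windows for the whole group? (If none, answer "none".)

Gabriel ∩ Wei: 08:00-12:45, 15:35-18:35.
Gabriel ∩ Wei ∩ Yara: 08:00-12:30, 15:35-18:35.
Gabriel ∩ Wei ∩ Yara ∩ Finn: 08:00-10:40, 17:05-18:10.

08:00-10:40, 17:05-18:10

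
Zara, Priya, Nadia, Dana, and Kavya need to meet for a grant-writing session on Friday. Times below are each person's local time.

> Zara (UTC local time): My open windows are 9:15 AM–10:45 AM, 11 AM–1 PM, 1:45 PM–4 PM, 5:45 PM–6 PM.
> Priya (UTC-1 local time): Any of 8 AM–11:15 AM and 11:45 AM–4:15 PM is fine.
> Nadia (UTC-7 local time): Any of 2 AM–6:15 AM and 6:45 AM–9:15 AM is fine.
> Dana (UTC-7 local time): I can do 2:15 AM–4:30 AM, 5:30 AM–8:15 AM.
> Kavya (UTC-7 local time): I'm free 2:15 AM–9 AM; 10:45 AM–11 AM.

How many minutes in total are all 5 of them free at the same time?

225

Zara in UTC: 09:15-10:45, 11:00-13:00, 13:45-16:00, 17:45-18:00.
Priya in UTC: 09:00-12:15, 12:45-17:15 (add 1h to convert from UTC-1).
Nadia in UTC: 09:00-13:15, 13:45-16:15 (add 7h to convert from UTC-7).
Dana in UTC: 09:15-11:30, 12:30-15:15 (add 7h to convert from UTC-7).
Kavya in UTC: 09:15-16:00, 17:45-18:00 (add 7h to convert from UTC-7).
Zara ∩ Priya: 09:15-10:45, 11:00-12:15, 12:45-13:00, 13:45-16:00.
Zara ∩ Priya ∩ Nadia: 09:15-10:45, 11:00-12:15, 12:45-13:00, 13:45-16:00.
Zara ∩ Priya ∩ Nadia ∩ Dana: 09:15-10:45, 11:00-11:30, 12:45-13:00, 13:45-15:15.
Zara ∩ Priya ∩ Nadia ∩ Dana ∩ Kavya: 09:15-10:45, 11:00-11:30, 12:45-13:00, 13:45-15:15.
Summing the common windows: 90 + 30 + 15 + 90 = 225 minutes.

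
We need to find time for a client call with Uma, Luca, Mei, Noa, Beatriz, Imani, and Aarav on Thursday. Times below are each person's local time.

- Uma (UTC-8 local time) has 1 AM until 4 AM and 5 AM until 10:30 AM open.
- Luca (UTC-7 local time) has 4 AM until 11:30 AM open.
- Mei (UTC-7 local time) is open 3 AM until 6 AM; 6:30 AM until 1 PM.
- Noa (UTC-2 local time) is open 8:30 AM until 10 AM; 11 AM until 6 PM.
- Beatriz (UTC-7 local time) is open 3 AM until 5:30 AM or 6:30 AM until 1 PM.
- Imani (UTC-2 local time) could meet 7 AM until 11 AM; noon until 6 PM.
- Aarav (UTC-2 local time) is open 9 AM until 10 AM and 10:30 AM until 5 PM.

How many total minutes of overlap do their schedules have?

Uma in UTC: 09:00-12:00, 13:00-18:30 (add 8h to convert from UTC-8).
Luca in UTC: 11:00-18:30 (add 7h to convert from UTC-7).
Mei in UTC: 10:00-13:00, 13:30-20:00 (add 7h to convert from UTC-7).
Noa in UTC: 10:30-12:00, 13:00-20:00 (add 2h to convert from UTC-2).
Beatriz in UTC: 10:00-12:30, 13:30-20:00 (add 7h to convert from UTC-7).
Imani in UTC: 09:00-13:00, 14:00-20:00 (add 2h to convert from UTC-2).
Aarav in UTC: 11:00-12:00, 12:30-19:00 (add 2h to convert from UTC-2).
Uma ∩ Luca: 11:00-12:00, 13:00-18:30.
Uma ∩ Luca ∩ Mei: 11:00-12:00, 13:30-18:30.
Uma ∩ Luca ∩ Mei ∩ Noa: 11:00-12:00, 13:30-18:30.
Uma ∩ Luca ∩ Mei ∩ Noa ∩ Beatriz: 11:00-12:00, 13:30-18:30.
Uma ∩ Luca ∩ Mei ∩ Noa ∩ Beatriz ∩ Imani: 11:00-12:00, 14:00-18:30.
Uma ∩ Luca ∩ Mei ∩ Noa ∩ Beatriz ∩ Imani ∩ Aarav: 11:00-12:00, 14:00-18:30.
Those are the intersection windows.
Summing the common windows: 60 + 270 = 330 minutes.

330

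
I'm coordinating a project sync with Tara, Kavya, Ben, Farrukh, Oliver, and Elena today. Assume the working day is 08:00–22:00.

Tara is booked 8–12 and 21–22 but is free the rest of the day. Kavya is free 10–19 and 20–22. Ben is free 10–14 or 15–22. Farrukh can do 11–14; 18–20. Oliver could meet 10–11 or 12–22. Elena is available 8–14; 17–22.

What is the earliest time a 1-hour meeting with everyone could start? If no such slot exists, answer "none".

Tara free: 12:00-21:00 (invert busy blocks within the working day).
Kavya free: 10:00-19:00, 20:00-22:00.
Ben free: 10:00-14:00, 15:00-22:00.
Farrukh free: 11:00-14:00, 18:00-20:00.
Oliver free: 10:00-11:00, 12:00-22:00.
Elena free: 08:00-14:00, 17:00-22:00.
Tara ∩ Kavya: 12:00-19:00, 20:00-21:00.
Tara ∩ Kavya ∩ Ben: 12:00-14:00, 15:00-19:00, 20:00-21:00.
Tara ∩ Kavya ∩ Ben ∩ Farrukh: 12:00-14:00, 18:00-19:00.
Tara ∩ Kavya ∩ Ben ∩ Farrukh ∩ Oliver: 12:00-14:00, 18:00-19:00.
Tara ∩ Kavya ∩ Ben ∩ Farrukh ∩ Oliver ∩ Elena: 12:00-14:00, 18:00-19:00.
The first common window of at least 60 minutes is 12:00-14:00, so the earliest start is 12:00.

12:00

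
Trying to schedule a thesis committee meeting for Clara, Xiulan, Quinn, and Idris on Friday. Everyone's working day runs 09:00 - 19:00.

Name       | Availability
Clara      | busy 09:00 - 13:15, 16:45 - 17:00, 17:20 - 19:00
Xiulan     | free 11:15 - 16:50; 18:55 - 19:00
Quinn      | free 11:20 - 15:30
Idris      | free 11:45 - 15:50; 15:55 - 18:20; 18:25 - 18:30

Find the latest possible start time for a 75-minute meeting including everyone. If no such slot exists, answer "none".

14:15

Clara free: 13:15-16:45, 17:00-17:20 (invert busy blocks within the working day).
Xiulan free: 11:15-16:50, 18:55-19:00.
Quinn free: 11:20-15:30.
Idris free: 11:45-15:50, 15:55-18:20, 18:25-18:30.
Clara ∩ Xiulan: 13:15-16:45.
Clara ∩ Xiulan ∩ Quinn: 13:15-15:30.
Clara ∩ Xiulan ∩ Quinn ∩ Idris: 13:15-15:30.
The last common window of at least 75 minutes is 13:15-15:30; a 75-minute meeting can start as late as 14:15 and still end by 15:30.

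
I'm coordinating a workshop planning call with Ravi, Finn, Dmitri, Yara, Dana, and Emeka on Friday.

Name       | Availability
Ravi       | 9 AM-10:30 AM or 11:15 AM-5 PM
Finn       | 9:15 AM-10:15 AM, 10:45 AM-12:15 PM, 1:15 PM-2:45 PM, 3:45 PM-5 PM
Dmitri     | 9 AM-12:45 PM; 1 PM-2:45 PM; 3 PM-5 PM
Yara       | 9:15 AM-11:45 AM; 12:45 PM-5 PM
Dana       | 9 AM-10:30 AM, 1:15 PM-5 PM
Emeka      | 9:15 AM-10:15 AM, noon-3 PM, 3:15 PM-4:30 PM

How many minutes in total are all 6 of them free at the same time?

195

Ravi ∩ Finn: 09:15-10:15, 11:15-12:15, 13:15-14:45, 15:45-17:00.
Ravi ∩ Finn ∩ Dmitri: 09:15-10:15, 11:15-12:15, 13:15-14:45, 15:45-17:00.
Ravi ∩ Finn ∩ Dmitri ∩ Yara: 09:15-10:15, 11:15-11:45, 13:15-14:45, 15:45-17:00.
Ravi ∩ Finn ∩ Dmitri ∩ Yara ∩ Dana: 09:15-10:15, 13:15-14:45, 15:45-17:00.
Ravi ∩ Finn ∩ Dmitri ∩ Yara ∩ Dana ∩ Emeka: 09:15-10:15, 13:15-14:45, 15:45-16:30.
Those are the intersection windows.
Summing the common windows: 60 + 90 + 45 = 195 minutes.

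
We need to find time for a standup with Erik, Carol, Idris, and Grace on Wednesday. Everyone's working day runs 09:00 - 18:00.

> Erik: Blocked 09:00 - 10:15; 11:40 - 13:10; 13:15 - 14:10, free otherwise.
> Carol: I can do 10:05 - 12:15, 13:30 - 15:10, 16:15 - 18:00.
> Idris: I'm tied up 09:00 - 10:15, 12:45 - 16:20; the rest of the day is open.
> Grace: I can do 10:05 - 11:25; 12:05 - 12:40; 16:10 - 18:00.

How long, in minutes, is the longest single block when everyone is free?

100

Erik free: 10:15-11:40, 13:10-13:15, 14:10-18:00 (invert busy blocks within the working day).
Carol free: 10:05-12:15, 13:30-15:10, 16:15-18:00.
Idris free: 10:15-12:45, 16:20-18:00 (invert busy blocks within the working day).
Grace free: 10:05-11:25, 12:05-12:40, 16:10-18:00.
Erik ∩ Carol: 10:15-11:40, 14:10-15:10, 16:15-18:00.
Erik ∩ Carol ∩ Idris: 10:15-11:40, 16:20-18:00.
Erik ∩ Carol ∩ Idris ∩ Grace: 10:15-11:25, 16:20-18:00.
The longest is 16:20-18:00 at 100 minutes.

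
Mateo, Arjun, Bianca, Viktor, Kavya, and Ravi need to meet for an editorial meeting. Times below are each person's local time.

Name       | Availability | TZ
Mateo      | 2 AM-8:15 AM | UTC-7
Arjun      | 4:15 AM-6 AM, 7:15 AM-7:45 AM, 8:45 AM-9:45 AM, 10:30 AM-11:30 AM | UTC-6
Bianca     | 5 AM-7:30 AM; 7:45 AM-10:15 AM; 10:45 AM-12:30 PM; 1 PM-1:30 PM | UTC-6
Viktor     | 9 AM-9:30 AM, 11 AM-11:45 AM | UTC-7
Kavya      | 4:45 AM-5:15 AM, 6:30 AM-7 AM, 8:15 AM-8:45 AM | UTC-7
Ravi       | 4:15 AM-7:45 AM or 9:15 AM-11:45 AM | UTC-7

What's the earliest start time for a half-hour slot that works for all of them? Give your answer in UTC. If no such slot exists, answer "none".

Mateo in UTC: 09:00-15:15 (add 7h to convert from UTC-7).
Arjun in UTC: 10:15-12:00, 13:15-13:45, 14:45-15:45, 16:30-17:30 (add 6h to convert from UTC-6).
Bianca in UTC: 11:00-13:30, 13:45-16:15, 16:45-18:30, 19:00-19:30 (add 6h to convert from UTC-6).
Viktor in UTC: 16:00-16:30, 18:00-18:45 (add 7h to convert from UTC-7).
Kavya in UTC: 11:45-12:15, 13:30-14:00, 15:15-15:45 (add 7h to convert from UTC-7).
Ravi in UTC: 11:15-14:45, 16:15-18:45 (add 7h to convert from UTC-7).
Mateo ∩ Arjun: 10:15-12:00, 13:15-13:45, 14:45-15:15.
Mateo ∩ Arjun ∩ Bianca: 11:00-12:00, 13:15-13:30, 14:45-15:15.
Mateo ∩ Arjun ∩ Bianca ∩ Viktor: ∅.
Mateo ∩ Arjun ∩ Bianca ∩ Viktor ∩ Kavya: ∅.
Mateo ∩ Arjun ∩ Bianca ∩ Viktor ∩ Kavya ∩ Ravi: ∅.
There is no time when everyone is free.
No common window is at least 30 minutes long.

none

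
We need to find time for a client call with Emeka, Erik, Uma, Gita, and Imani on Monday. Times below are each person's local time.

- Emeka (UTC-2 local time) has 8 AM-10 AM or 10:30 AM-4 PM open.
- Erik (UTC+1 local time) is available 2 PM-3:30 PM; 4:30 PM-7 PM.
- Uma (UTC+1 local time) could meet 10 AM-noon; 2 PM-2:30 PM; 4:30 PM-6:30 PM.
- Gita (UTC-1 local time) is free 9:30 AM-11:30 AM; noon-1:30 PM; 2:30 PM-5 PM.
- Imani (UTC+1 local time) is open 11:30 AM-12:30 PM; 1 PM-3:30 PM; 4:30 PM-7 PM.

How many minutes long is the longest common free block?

120

Emeka in UTC: 10:00-12:00, 12:30-18:00 (add 2h to convert from UTC-2).
Erik in UTC: 13:00-14:30, 15:30-18:00 (subtract 1h to convert from UTC+1).
Uma in UTC: 09:00-11:00, 13:00-13:30, 15:30-17:30 (subtract 1h to convert from UTC+1).
Gita in UTC: 10:30-12:30, 13:00-14:30, 15:30-18:00 (add 1h to convert from UTC-1).
Imani in UTC: 10:30-11:30, 12:00-14:30, 15:30-18:00 (subtract 1h to convert from UTC+1).
Emeka ∩ Erik: 13:00-14:30, 15:30-18:00.
Emeka ∩ Erik ∩ Uma: 13:00-13:30, 15:30-17:30.
Emeka ∩ Erik ∩ Uma ∩ Gita: 13:00-13:30, 15:30-17:30.
Emeka ∩ Erik ∩ Uma ∩ Gita ∩ Imani: 13:00-13:30, 15:30-17:30.
So the common availability across everyone is 13:00-13:30, 15:30-17:30.
The longest is 15:30-17:30 at 120 minutes.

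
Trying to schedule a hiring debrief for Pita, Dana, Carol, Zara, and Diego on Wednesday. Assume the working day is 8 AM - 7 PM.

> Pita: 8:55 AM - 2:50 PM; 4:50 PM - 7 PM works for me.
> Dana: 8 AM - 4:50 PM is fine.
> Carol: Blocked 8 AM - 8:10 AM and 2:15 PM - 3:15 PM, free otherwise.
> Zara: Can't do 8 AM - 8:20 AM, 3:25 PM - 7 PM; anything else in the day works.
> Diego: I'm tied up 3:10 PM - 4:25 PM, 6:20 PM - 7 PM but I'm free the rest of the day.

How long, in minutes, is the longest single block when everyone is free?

Pita free: 08:55-14:50, 16:50-19:00.
Dana free: 08:00-16:50.
Carol free: 08:10-14:15, 15:15-19:00 (invert busy blocks within the working day).
Zara free: 08:20-15:25 (invert busy blocks within the working day).
Diego free: 08:00-15:10, 16:25-18:20 (invert busy blocks within the working day).
Pita ∩ Dana: 08:55-14:50.
Pita ∩ Dana ∩ Carol: 08:55-14:15.
Pita ∩ Dana ∩ Carol ∩ Zara: 08:55-14:15.
Pita ∩ Dana ∩ Carol ∩ Zara ∩ Diego: 08:55-14:15.
The longest is 08:55-14:15 at 320 minutes.

320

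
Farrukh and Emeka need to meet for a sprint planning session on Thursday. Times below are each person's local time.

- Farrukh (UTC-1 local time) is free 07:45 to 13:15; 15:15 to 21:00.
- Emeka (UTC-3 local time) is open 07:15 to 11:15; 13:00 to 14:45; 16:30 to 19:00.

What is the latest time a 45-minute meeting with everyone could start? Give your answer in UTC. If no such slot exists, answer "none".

21:15

Farrukh in UTC: 08:45-14:15, 16:15-22:00 (add 1h to convert from UTC-1).
Emeka in UTC: 10:15-14:15, 16:00-17:45, 19:30-22:00 (add 3h to convert from UTC-3).
Farrukh ∩ Emeka: 10:15-14:15, 16:15-17:45, 19:30-22:00.
The last common window of at least 45 minutes is 19:30-22:00; a 45-minute meeting can start as late as 21:15 and still end by 22:00.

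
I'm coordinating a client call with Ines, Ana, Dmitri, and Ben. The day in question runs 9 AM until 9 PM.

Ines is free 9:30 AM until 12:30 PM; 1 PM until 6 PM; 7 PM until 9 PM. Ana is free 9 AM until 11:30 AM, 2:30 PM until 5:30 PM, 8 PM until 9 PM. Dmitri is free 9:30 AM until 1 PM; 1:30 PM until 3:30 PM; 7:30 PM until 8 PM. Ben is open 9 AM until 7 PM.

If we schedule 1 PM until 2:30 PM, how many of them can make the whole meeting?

Ines and Ben can make the full 13:00-14:30 slot — that's 2.

2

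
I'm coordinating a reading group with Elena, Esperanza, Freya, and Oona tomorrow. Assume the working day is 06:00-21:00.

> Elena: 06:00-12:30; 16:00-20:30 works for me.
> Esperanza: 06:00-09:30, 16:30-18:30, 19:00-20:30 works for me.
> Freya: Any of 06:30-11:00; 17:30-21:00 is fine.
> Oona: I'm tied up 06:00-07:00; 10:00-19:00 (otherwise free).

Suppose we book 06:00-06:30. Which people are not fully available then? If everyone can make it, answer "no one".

Freya, Oona

Elena free: 06:00-12:30, 16:00-20:30.
Esperanza free: 06:00-09:30, 16:30-18:30, 19:00-20:30.
Freya free: 06:30-11:00, 17:30-21:00.
Oona free: 07:00-10:00, 19:00-21:00 (invert busy blocks within the working day).
Elena: free for 06:00-06:30. Esperanza: free for 06:00-06:30. Freya: not fully free for 06:00-06:30. Oona: not fully free for 06:00-06:30.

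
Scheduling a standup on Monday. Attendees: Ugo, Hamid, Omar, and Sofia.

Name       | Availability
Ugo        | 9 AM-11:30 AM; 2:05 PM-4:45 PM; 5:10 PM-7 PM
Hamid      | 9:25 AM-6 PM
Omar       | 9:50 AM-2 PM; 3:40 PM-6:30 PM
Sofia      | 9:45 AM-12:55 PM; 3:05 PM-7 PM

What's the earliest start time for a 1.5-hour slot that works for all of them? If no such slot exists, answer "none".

09:50

Ugo ∩ Hamid: 09:25-11:30, 14:05-16:45, 17:10-18:00.
Ugo ∩ Hamid ∩ Omar: 09:50-11:30, 15:40-16:45, 17:10-18:00.
Ugo ∩ Hamid ∩ Omar ∩ Sofia: 09:50-11:30, 15:40-16:45, 17:10-18:00.
The first common window of at least 90 minutes is 09:50-11:30, so the earliest start is 09:50.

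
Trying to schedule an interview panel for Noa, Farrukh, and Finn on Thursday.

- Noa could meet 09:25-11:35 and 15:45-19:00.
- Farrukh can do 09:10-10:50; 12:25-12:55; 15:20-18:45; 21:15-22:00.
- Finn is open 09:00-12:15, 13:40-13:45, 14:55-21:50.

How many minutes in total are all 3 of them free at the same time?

265

Noa ∩ Farrukh: 09:25-10:50, 15:45-18:45.
Noa ∩ Farrukh ∩ Finn: 09:25-10:50, 15:45-18:45.
Summing the common windows: 85 + 180 = 265 minutes.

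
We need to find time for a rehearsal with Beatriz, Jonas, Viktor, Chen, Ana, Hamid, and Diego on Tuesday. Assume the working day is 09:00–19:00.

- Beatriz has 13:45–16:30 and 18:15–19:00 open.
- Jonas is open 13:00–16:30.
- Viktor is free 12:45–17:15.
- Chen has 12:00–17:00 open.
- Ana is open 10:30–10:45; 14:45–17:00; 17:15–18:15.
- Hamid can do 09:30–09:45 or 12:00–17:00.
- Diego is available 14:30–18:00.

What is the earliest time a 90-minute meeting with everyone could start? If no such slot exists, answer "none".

14:45

Beatriz ∩ Jonas: 13:45-16:30.
Beatriz ∩ Jonas ∩ Viktor: 13:45-16:30.
Beatriz ∩ Jonas ∩ Viktor ∩ Chen: 13:45-16:30.
Beatriz ∩ Jonas ∩ Viktor ∩ Chen ∩ Ana: 14:45-16:30.
Beatriz ∩ Jonas ∩ Viktor ∩ Chen ∩ Ana ∩ Hamid: 14:45-16:30.
Beatriz ∩ Jonas ∩ Viktor ∩ Chen ∩ Ana ∩ Hamid ∩ Diego: 14:45-16:30.
Those are the intersection windows.
The first common window of at least 90 minutes is 14:45-16:30, so the earliest start is 14:45.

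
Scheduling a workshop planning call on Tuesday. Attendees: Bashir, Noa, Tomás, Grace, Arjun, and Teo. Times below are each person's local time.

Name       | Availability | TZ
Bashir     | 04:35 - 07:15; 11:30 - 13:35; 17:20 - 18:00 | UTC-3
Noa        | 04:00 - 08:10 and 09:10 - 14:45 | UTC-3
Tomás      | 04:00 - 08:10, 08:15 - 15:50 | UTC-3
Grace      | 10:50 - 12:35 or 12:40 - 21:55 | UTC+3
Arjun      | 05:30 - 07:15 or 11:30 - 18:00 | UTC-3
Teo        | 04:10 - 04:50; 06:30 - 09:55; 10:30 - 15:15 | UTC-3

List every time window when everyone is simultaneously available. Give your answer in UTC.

09:30-09:35, 09:40-10:15, 14:30-16:35

Bashir in UTC: 07:35-10:15, 14:30-16:35, 20:20-21:00 (add 3h to convert from UTC-3).
Noa in UTC: 07:00-11:10, 12:10-17:45 (add 3h to convert from UTC-3).
Tomás in UTC: 07:00-11:10, 11:15-18:50 (add 3h to convert from UTC-3).
Grace in UTC: 07:50-09:35, 09:40-18:55 (subtract 3h to convert from UTC+3).
Arjun in UTC: 08:30-10:15, 14:30-21:00 (add 3h to convert from UTC-3).
Teo in UTC: 07:10-07:50, 09:30-12:55, 13:30-18:15 (add 3h to convert from UTC-3).
Bashir ∩ Noa: 07:35-10:15, 14:30-16:35.
Bashir ∩ Noa ∩ Tomás: 07:35-10:15, 14:30-16:35.
Bashir ∩ Noa ∩ Tomás ∩ Grace: 07:50-09:35, 09:40-10:15, 14:30-16:35.
Bashir ∩ Noa ∩ Tomás ∩ Grace ∩ Arjun: 08:30-09:35, 09:40-10:15, 14:30-16:35.
Bashir ∩ Noa ∩ Tomás ∩ Grace ∩ Arjun ∩ Teo: 09:30-09:35, 09:40-10:15, 14:30-16:35.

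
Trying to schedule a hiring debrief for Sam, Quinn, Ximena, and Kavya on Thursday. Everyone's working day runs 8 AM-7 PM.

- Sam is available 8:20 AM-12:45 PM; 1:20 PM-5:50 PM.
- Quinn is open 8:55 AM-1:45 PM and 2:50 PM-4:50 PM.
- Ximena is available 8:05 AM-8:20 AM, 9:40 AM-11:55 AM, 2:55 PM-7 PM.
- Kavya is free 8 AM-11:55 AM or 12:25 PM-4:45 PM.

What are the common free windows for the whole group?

09:40-11:55, 14:55-16:45

Sam ∩ Quinn: 08:55-12:45, 13:20-13:45, 14:50-16:50.
Sam ∩ Quinn ∩ Ximena: 09:40-11:55, 14:55-16:50.
Sam ∩ Quinn ∩ Ximena ∩ Kavya: 09:40-11:55, 14:55-16:45.
Those are the intersection windows.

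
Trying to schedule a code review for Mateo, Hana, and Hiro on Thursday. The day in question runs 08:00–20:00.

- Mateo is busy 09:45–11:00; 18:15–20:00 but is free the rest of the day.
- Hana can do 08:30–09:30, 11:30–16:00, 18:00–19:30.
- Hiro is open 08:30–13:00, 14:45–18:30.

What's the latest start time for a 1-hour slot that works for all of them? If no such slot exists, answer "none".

Mateo free: 08:00-09:45, 11:00-18:15 (invert busy blocks within the working day).
Hana free: 08:30-09:30, 11:30-16:00, 18:00-19:30.
Hiro free: 08:30-13:00, 14:45-18:30.
Mateo ∩ Hana: 08:30-09:30, 11:30-16:00, 18:00-18:15.
Mateo ∩ Hana ∩ Hiro: 08:30-09:30, 11:30-13:00, 14:45-16:00, 18:00-18:15.
The last common window of at least 60 minutes is 14:45-16:00; a 60-minute meeting can start as late as 15:00 and still end by 16:00.

15:00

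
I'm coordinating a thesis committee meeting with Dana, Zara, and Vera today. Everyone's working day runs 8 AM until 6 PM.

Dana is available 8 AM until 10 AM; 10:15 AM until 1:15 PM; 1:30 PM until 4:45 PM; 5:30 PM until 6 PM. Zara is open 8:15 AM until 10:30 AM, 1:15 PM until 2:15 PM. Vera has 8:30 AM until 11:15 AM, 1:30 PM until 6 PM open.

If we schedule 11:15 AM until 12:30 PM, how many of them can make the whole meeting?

Dana can make the full 11:15-12:30 slot — that's 1.

1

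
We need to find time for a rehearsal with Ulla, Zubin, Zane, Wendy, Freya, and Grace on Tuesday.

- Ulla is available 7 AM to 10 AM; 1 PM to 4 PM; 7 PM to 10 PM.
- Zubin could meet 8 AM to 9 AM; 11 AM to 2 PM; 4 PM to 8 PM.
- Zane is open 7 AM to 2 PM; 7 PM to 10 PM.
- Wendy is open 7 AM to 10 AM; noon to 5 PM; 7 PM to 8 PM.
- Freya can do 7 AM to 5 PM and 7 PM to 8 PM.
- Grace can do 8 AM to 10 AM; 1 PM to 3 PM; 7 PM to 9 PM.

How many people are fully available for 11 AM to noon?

3

Zubin, Zane, and Freya can make the full 11:00-12:00 slot — that's 3.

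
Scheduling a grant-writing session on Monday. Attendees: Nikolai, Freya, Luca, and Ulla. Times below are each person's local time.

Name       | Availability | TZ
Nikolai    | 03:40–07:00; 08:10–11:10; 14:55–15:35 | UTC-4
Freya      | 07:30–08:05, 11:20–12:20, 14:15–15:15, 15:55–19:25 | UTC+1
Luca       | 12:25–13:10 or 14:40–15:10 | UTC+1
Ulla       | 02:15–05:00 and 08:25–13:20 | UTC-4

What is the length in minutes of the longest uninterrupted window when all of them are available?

30

Nikolai in UTC: 07:40-11:00, 12:10-15:10, 18:55-19:35 (add 4h to convert from UTC-4).
Freya in UTC: 06:30-07:05, 10:20-11:20, 13:15-14:15, 14:55-18:25 (subtract 1h to convert from UTC+1).
Luca in UTC: 11:25-12:10, 13:40-14:10 (subtract 1h to convert from UTC+1).
Ulla in UTC: 06:15-09:00, 12:25-17:20 (add 4h to convert from UTC-4).
Nikolai ∩ Freya: 10:20-11:00, 13:15-14:15, 14:55-15:10.
Nikolai ∩ Freya ∩ Luca: 13:40-14:10.
Nikolai ∩ Freya ∩ Luca ∩ Ulla: 13:40-14:10.
The longest is 13:40-14:10 at 30 minutes.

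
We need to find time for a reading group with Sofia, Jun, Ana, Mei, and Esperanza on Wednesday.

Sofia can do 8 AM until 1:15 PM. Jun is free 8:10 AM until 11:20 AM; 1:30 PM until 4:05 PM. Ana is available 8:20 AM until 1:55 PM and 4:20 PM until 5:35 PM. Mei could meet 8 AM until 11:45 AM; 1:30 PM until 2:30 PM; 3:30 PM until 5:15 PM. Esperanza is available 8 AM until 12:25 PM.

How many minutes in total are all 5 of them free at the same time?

180

Sofia ∩ Jun: 08:10-11:20.
Sofia ∩ Jun ∩ Ana: 08:20-11:20.
Sofia ∩ Jun ∩ Ana ∩ Mei: 08:20-11:20.
Sofia ∩ Jun ∩ Ana ∩ Mei ∩ Esperanza: 08:20-11:20.
That's a single block of 180 minutes.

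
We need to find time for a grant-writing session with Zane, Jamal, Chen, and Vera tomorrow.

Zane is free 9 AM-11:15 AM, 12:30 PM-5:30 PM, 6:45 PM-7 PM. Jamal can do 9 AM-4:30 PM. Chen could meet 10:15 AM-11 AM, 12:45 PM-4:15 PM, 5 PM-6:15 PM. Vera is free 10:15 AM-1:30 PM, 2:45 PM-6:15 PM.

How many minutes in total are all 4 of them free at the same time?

Zane ∩ Jamal: 09:00-11:15, 12:30-16:30.
Zane ∩ Jamal ∩ Chen: 10:15-11:00, 12:45-16:15.
Zane ∩ Jamal ∩ Chen ∩ Vera: 10:15-11:00, 12:45-13:30, 14:45-16:15.
Summing the common windows: 45 + 45 + 90 = 180 minutes.

180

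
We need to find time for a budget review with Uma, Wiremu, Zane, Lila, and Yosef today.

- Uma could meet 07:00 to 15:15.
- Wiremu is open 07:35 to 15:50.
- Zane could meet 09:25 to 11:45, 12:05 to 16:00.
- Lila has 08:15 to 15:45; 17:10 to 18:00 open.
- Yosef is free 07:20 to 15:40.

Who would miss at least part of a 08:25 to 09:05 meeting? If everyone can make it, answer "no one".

Uma: free for 08:25-09:05. Wiremu: free for 08:25-09:05. Zane: not fully free for 08:25-09:05. Lila: free for 08:25-09:05. Yosef: free for 08:25-09:05.

Zane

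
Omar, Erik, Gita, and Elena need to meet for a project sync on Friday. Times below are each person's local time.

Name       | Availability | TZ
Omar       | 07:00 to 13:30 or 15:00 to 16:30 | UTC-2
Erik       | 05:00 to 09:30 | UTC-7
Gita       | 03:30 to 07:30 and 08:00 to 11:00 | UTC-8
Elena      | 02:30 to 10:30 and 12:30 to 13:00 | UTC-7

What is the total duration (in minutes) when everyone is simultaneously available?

210

Omar in UTC: 09:00-15:30, 17:00-18:30 (add 2h to convert from UTC-2).
Erik in UTC: 12:00-16:30 (add 7h to convert from UTC-7).
Gita in UTC: 11:30-15:30, 16:00-19:00 (add 8h to convert from UTC-8).
Elena in UTC: 09:30-17:30, 19:30-20:00 (add 7h to convert from UTC-7).
Omar ∩ Erik: 12:00-15:30.
Omar ∩ Erik ∩ Gita: 12:00-15:30.
Omar ∩ Erik ∩ Gita ∩ Elena: 12:00-15:30.
That's a single block of 210 minutes.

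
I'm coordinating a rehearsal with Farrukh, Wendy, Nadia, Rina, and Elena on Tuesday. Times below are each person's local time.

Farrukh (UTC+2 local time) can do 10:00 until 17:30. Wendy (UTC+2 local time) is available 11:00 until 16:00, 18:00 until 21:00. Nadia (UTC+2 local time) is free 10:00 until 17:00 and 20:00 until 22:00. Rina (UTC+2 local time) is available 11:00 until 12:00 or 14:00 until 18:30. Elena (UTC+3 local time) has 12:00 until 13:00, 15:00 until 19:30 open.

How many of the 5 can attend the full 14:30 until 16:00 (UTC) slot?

Farrukh in UTC: 08:00-15:30 (subtract 2h to convert from UTC+2).
Wendy in UTC: 09:00-14:00, 16:00-19:00 (subtract 2h to convert from UTC+2).
Nadia in UTC: 08:00-15:00, 18:00-20:00 (subtract 2h to convert from UTC+2).
Rina in UTC: 09:00-10:00, 12:00-16:30 (subtract 2h to convert from UTC+2).
Elena in UTC: 09:00-10:00, 12:00-16:30 (subtract 3h to convert from UTC+3).
Rina and Elena can make the full 14:30-16:00 slot — that's 2.

2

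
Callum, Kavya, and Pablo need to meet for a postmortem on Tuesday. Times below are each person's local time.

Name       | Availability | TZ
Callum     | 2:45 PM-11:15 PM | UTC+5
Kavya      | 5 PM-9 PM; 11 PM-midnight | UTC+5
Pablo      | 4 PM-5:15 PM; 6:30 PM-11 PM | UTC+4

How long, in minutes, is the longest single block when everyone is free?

Callum in UTC: 09:45-18:15 (subtract 5h to convert from UTC+5).
Kavya in UTC: 12:00-16:00, 18:00-19:00 (subtract 5h to convert from UTC+5).
Pablo in UTC: 12:00-13:15, 14:30-19:00 (subtract 4h to convert from UTC+4).
Callum ∩ Kavya: 12:00-16:00, 18:00-18:15.
Callum ∩ Kavya ∩ Pablo: 12:00-13:15, 14:30-16:00, 18:00-18:15.
Those are the intersection windows.
The longest is 14:30-16:00 at 90 minutes.

90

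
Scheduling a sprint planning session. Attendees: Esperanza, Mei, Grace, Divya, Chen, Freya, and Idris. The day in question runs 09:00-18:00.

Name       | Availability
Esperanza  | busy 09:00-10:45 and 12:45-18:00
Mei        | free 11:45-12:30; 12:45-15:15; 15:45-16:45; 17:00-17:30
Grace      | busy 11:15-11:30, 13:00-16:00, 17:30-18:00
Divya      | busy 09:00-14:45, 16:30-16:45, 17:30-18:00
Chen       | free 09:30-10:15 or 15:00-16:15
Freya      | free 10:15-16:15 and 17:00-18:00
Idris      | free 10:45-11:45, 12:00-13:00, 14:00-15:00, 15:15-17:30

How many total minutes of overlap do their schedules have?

Esperanza free: 10:45-12:45 (invert busy blocks within the working day).
Mei free: 11:45-12:30, 12:45-15:15, 15:45-16:45, 17:00-17:30.
Grace free: 09:00-11:15, 11:30-13:00, 16:00-17:30 (invert busy blocks within the working day).
Divya free: 14:45-16:30, 16:45-17:30 (invert busy blocks within the working day).
Chen free: 09:30-10:15, 15:00-16:15.
Freya free: 10:15-16:15, 17:00-18:00.
Idris free: 10:45-11:45, 12:00-13:00, 14:00-15:00, 15:15-17:30.
Esperanza ∩ Mei: 11:45-12:30.
Esperanza ∩ Mei ∩ Grace: 11:45-12:30.
Esperanza ∩ Mei ∩ Grace ∩ Divya: ∅.
Esperanza ∩ Mei ∩ Grace ∩ Divya ∩ Chen: ∅.
Esperanza ∩ Mei ∩ Grace ∩ Divya ∩ Chen ∩ Freya: ∅.
Esperanza ∩ Mei ∩ Grace ∩ Divya ∩ Chen ∩ Freya ∩ Idris: ∅.
There is no time when everyone is free.
There is no common window, so the total is 0 minutes.

0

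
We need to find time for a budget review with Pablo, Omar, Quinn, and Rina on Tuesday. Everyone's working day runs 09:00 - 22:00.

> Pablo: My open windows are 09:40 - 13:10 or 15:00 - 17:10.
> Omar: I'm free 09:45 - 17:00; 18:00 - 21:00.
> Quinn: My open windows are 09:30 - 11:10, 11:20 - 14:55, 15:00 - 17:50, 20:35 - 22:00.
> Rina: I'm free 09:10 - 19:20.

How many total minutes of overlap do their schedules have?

315

Pablo ∩ Omar: 09:45-13:10, 15:00-17:00.
Pablo ∩ Omar ∩ Quinn: 09:45-11:10, 11:20-13:10, 15:00-17:00.
Pablo ∩ Omar ∩ Quinn ∩ Rina: 09:45-11:10, 11:20-13:10, 15:00-17:00.
Summing the common windows: 85 + 110 + 120 = 315 minutes.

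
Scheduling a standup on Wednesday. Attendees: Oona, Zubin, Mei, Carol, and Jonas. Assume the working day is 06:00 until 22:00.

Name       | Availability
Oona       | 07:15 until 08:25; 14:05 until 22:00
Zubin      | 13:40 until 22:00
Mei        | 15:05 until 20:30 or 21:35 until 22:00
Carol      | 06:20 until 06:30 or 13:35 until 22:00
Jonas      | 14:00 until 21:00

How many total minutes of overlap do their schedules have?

Oona ∩ Zubin: 14:05-22:00.
Oona ∩ Zubin ∩ Mei: 15:05-20:30, 21:35-22:00.
Oona ∩ Zubin ∩ Mei ∩ Carol: 15:05-20:30, 21:35-22:00.
Oona ∩ Zubin ∩ Mei ∩ Carol ∩ Jonas: 15:05-20:30.
Those are the intersection windows.
That's a single block of 325 minutes.

325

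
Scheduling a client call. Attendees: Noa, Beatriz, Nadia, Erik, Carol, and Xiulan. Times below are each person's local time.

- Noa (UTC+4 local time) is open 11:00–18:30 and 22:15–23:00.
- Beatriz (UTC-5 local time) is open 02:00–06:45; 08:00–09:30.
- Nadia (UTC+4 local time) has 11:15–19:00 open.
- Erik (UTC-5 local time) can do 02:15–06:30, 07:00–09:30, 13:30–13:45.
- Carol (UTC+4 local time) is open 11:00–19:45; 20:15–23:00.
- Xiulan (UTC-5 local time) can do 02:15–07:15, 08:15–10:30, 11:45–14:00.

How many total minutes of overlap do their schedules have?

330

Noa in UTC: 07:00-14:30, 18:15-19:00 (subtract 4h to convert from UTC+4).
Beatriz in UTC: 07:00-11:45, 13:00-14:30 (add 5h to convert from UTC-5).
Nadia in UTC: 07:15-15:00 (subtract 4h to convert from UTC+4).
Erik in UTC: 07:15-11:30, 12:00-14:30, 18:30-18:45 (add 5h to convert from UTC-5).
Carol in UTC: 07:00-15:45, 16:15-19:00 (subtract 4h to convert from UTC+4).
Xiulan in UTC: 07:15-12:15, 13:15-15:30, 16:45-19:00 (add 5h to convert from UTC-5).
Noa ∩ Beatriz: 07:00-11:45, 13:00-14:30.
Noa ∩ Beatriz ∩ Nadia: 07:15-11:45, 13:00-14:30.
Noa ∩ Beatriz ∩ Nadia ∩ Erik: 07:15-11:30, 13:00-14:30.
Noa ∩ Beatriz ∩ Nadia ∩ Erik ∩ Carol: 07:15-11:30, 13:00-14:30.
Noa ∩ Beatriz ∩ Nadia ∩ Erik ∩ Carol ∩ Xiulan: 07:15-11:30, 13:15-14:30.
Summing the common windows: 255 + 75 = 330 minutes.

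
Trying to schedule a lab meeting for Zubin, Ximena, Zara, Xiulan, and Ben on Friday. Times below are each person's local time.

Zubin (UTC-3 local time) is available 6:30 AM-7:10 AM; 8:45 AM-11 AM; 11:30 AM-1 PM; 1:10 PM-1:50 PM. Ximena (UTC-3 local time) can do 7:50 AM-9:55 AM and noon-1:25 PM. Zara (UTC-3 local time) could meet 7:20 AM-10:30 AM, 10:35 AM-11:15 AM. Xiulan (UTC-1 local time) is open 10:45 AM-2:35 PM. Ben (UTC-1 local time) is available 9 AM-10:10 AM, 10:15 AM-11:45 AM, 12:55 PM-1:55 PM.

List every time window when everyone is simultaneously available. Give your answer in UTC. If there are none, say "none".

11:45-12:45

Zubin in UTC: 09:30-10:10, 11:45-14:00, 14:30-16:00, 16:10-16:50 (add 3h to convert from UTC-3).
Ximena in UTC: 10:50-12:55, 15:00-16:25 (add 3h to convert from UTC-3).
Zara in UTC: 10:20-13:30, 13:35-14:15 (add 3h to convert from UTC-3).
Xiulan in UTC: 11:45-15:35 (add 1h to convert from UTC-1).
Ben in UTC: 10:00-11:10, 11:15-12:45, 13:55-14:55 (add 1h to convert from UTC-1).
Zubin ∩ Ximena: 11:45-12:55, 15:00-16:00, 16:10-16:25.
Zubin ∩ Ximena ∩ Zara: 11:45-12:55.
Zubin ∩ Ximena ∩ Zara ∩ Xiulan: 11:45-12:55.
Zubin ∩ Ximena ∩ Zara ∩ Xiulan ∩ Ben: 11:45-12:45.
Those are the intersection windows.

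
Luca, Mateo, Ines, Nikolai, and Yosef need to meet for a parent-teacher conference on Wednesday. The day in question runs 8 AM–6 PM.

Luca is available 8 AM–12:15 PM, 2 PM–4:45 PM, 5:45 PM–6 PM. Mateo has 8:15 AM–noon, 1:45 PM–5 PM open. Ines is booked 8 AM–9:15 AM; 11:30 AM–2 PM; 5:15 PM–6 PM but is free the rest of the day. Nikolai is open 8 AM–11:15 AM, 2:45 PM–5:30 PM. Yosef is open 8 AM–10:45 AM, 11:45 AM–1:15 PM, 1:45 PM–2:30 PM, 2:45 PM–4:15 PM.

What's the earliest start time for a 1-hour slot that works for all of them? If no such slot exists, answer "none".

Luca free: 08:00-12:15, 14:00-16:45, 17:45-18:00.
Mateo free: 08:15-12:00, 13:45-17:00.
Ines free: 09:15-11:30, 14:00-17:15 (invert busy blocks within the working day).
Nikolai free: 08:00-11:15, 14:45-17:30.
Yosef free: 08:00-10:45, 11:45-13:15, 13:45-14:30, 14:45-16:15.
Luca ∩ Mateo: 08:15-12:00, 14:00-16:45.
Luca ∩ Mateo ∩ Ines: 09:15-11:30, 14:00-16:45.
Luca ∩ Mateo ∩ Ines ∩ Nikolai: 09:15-11:15, 14:45-16:45.
Luca ∩ Mateo ∩ Ines ∩ Nikolai ∩ Yosef: 09:15-10:45, 14:45-16:15.
The first common window of at least 60 minutes is 09:15-10:45, so the earliest start is 09:15.

09:15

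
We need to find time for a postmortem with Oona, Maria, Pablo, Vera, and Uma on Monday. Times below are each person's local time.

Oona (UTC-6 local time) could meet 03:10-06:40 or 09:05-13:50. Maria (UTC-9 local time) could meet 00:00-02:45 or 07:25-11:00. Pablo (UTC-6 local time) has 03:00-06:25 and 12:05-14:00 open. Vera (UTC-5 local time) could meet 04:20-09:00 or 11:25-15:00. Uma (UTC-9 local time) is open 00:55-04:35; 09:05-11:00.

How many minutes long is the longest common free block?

Oona in UTC: 09:10-12:40, 15:05-19:50 (add 6h to convert from UTC-6).
Maria in UTC: 09:00-11:45, 16:25-20:00 (add 9h to convert from UTC-9).
Pablo in UTC: 09:00-12:25, 18:05-20:00 (add 6h to convert from UTC-6).
Vera in UTC: 09:20-14:00, 16:25-20:00 (add 5h to convert from UTC-5).
Uma in UTC: 09:55-13:35, 18:05-20:00 (add 9h to convert from UTC-9).
Oona ∩ Maria: 09:10-11:45, 16:25-19:50.
Oona ∩ Maria ∩ Pablo: 09:10-11:45, 18:05-19:50.
Oona ∩ Maria ∩ Pablo ∩ Vera: 09:20-11:45, 18:05-19:50.
Oona ∩ Maria ∩ Pablo ∩ Vera ∩ Uma: 09:55-11:45, 18:05-19:50.
The longest is 09:55-11:45 at 110 minutes.

110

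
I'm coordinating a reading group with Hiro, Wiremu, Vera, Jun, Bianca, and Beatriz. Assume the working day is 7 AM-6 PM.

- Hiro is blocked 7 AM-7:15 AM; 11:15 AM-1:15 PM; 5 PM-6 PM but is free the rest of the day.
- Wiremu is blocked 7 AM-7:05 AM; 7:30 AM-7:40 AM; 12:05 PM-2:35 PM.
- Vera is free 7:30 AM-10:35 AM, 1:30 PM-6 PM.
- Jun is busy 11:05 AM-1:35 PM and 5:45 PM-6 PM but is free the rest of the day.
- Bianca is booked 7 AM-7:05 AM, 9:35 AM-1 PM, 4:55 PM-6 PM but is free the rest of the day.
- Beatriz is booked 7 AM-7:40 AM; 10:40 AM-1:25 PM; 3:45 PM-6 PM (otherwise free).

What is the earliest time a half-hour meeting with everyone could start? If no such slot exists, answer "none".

07:40

Hiro free: 07:15-11:15, 13:15-17:00 (invert busy blocks within the working day).
Wiremu free: 07:05-07:30, 07:40-12:05, 14:35-18:00 (invert busy blocks within the working day).
Vera free: 07:30-10:35, 13:30-18:00.
Jun free: 07:00-11:05, 13:35-17:45 (invert busy blocks within the working day).
Bianca free: 07:05-09:35, 13:00-16:55 (invert busy blocks within the working day).
Beatriz free: 07:40-10:40, 13:25-15:45 (invert busy blocks within the working day).
Hiro ∩ Wiremu: 07:15-07:30, 07:40-11:15, 14:35-17:00.
Hiro ∩ Wiremu ∩ Vera: 07:40-10:35, 14:35-17:00.
Hiro ∩ Wiremu ∩ Vera ∩ Jun: 07:40-10:35, 14:35-17:00.
Hiro ∩ Wiremu ∩ Vera ∩ Jun ∩ Bianca: 07:40-09:35, 14:35-16:55.
Hiro ∩ Wiremu ∩ Vera ∩ Jun ∩ Bianca ∩ Beatriz: 07:40-09:35, 14:35-15:45.
The first common window of at least 30 minutes is 07:40-09:35, so the earliest start is 07:40.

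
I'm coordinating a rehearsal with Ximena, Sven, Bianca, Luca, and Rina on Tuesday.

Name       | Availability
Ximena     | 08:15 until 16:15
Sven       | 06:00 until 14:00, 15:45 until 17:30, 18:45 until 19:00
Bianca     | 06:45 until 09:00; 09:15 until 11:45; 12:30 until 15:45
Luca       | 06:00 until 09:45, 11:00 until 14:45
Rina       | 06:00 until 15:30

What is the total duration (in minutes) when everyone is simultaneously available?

Ximena ∩ Sven: 08:15-14:00, 15:45-16:15.
Ximena ∩ Sven ∩ Bianca: 08:15-09:00, 09:15-11:45, 12:30-14:00.
Ximena ∩ Sven ∩ Bianca ∩ Luca: 08:15-09:00, 09:15-09:45, 11:00-11:45, 12:30-14:00.
Ximena ∩ Sven ∩ Bianca ∩ Luca ∩ Rina: 08:15-09:00, 09:15-09:45, 11:00-11:45, 12:30-14:00.
So the common availability across everyone is 08:15-09:00, 09:15-09:45, 11:00-11:45, 12:30-14:00.
Summing the common windows: 45 + 30 + 45 + 90 = 210 minutes.

210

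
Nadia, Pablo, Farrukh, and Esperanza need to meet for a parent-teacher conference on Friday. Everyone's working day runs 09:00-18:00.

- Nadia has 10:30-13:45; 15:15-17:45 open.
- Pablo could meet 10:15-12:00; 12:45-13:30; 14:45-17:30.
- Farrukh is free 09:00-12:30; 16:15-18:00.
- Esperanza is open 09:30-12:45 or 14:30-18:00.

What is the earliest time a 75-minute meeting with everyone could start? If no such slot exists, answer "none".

Nadia ∩ Pablo: 10:30-12:00, 12:45-13:30, 15:15-17:30.
Nadia ∩ Pablo ∩ Farrukh: 10:30-12:00, 16:15-17:30.
Nadia ∩ Pablo ∩ Farrukh ∩ Esperanza: 10:30-12:00, 16:15-17:30.
So the common availability across everyone is 10:30-12:00, 16:15-17:30.
The first common window of at least 75 minutes is 10:30-12:00, so the earliest start is 10:30.

10:30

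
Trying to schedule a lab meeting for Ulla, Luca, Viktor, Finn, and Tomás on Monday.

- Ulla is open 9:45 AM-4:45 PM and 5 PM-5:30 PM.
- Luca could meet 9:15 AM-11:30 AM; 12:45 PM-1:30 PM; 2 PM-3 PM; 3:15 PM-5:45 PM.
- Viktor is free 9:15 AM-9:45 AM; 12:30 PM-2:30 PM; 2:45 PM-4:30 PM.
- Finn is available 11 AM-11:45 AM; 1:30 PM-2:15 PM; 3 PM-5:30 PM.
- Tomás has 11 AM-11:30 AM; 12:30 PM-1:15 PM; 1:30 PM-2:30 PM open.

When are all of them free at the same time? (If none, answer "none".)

Ulla ∩ Luca: 09:45-11:30, 12:45-13:30, 14:00-15:00, 15:15-16:45, 17:00-17:30.
Ulla ∩ Luca ∩ Viktor: 12:45-13:30, 14:00-14:30, 14:45-15:00, 15:15-16:30.
Ulla ∩ Luca ∩ Viktor ∩ Finn: 14:00-14:15, 15:15-16:30.
Ulla ∩ Luca ∩ Viktor ∩ Finn ∩ Tomás: 14:00-14:15.
So the common availability across everyone is 14:00-14:15.

14:00-14:15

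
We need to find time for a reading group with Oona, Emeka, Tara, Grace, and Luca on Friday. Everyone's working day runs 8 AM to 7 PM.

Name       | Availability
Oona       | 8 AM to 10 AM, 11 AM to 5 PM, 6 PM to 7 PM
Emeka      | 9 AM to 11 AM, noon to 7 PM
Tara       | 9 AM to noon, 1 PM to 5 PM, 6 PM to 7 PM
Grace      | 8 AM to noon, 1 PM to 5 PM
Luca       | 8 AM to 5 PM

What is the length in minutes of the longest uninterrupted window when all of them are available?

240

Oona ∩ Emeka: 09:00-10:00, 12:00-17:00, 18:00-19:00.
Oona ∩ Emeka ∩ Tara: 09:00-10:00, 13:00-17:00, 18:00-19:00.
Oona ∩ Emeka ∩ Tara ∩ Grace: 09:00-10:00, 13:00-17:00.
Oona ∩ Emeka ∩ Tara ∩ Grace ∩ Luca: 09:00-10:00, 13:00-17:00.
So the common availability across everyone is 09:00-10:00, 13:00-17:00.
The longest is 13:00-17:00 at 240 minutes.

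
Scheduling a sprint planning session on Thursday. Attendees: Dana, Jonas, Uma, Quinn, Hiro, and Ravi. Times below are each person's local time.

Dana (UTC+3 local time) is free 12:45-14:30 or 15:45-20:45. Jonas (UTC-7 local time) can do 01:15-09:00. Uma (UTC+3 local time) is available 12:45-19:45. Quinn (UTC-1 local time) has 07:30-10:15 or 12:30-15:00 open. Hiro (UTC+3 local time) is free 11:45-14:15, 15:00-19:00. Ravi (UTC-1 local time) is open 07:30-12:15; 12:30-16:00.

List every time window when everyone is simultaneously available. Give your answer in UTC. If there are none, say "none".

Dana in UTC: 09:45-11:30, 12:45-17:45 (subtract 3h to convert from UTC+3).
Jonas in UTC: 08:15-16:00 (add 7h to convert from UTC-7).
Uma in UTC: 09:45-16:45 (subtract 3h to convert from UTC+3).
Quinn in UTC: 08:30-11:15, 13:30-16:00 (add 1h to convert from UTC-1).
Hiro in UTC: 08:45-11:15, 12:00-16:00 (subtract 3h to convert from UTC+3).
Ravi in UTC: 08:30-13:15, 13:30-17:00 (add 1h to convert from UTC-1).
Dana ∩ Jonas: 09:45-11:30, 12:45-16:00.
Dana ∩ Jonas ∩ Uma: 09:45-11:30, 12:45-16:00.
Dana ∩ Jonas ∩ Uma ∩ Quinn: 09:45-11:15, 13:30-16:00.
Dana ∩ Jonas ∩ Uma ∩ Quinn ∩ Hiro: 09:45-11:15, 13:30-16:00.
Dana ∩ Jonas ∩ Uma ∩ Quinn ∩ Hiro ∩ Ravi: 09:45-11:15, 13:30-16:00.

09:45-11:15, 13:30-16:00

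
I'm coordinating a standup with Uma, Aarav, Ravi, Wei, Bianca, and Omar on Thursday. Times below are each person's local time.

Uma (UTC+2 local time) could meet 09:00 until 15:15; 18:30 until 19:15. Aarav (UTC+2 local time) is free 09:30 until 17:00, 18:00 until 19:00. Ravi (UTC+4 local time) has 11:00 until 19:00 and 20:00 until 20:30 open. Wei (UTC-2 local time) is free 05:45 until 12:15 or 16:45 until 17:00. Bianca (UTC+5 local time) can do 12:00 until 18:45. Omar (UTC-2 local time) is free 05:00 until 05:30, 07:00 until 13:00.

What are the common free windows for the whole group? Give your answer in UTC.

09:00-13:15

Uma in UTC: 07:00-13:15, 16:30-17:15 (subtract 2h to convert from UTC+2).
Aarav in UTC: 07:30-15:00, 16:00-17:00 (subtract 2h to convert from UTC+2).
Ravi in UTC: 07:00-15:00, 16:00-16:30 (subtract 4h to convert from UTC+4).
Wei in UTC: 07:45-14:15, 18:45-19:00 (add 2h to convert from UTC-2).
Bianca in UTC: 07:00-13:45 (subtract 5h to convert from UTC+5).
Omar in UTC: 07:00-07:30, 09:00-15:00 (add 2h to convert from UTC-2).
Uma ∩ Aarav: 07:30-13:15, 16:30-17:00.
Uma ∩ Aarav ∩ Ravi: 07:30-13:15.
Uma ∩ Aarav ∩ Ravi ∩ Wei: 07:45-13:15.
Uma ∩ Aarav ∩ Ravi ∩ Wei ∩ Bianca: 07:45-13:15.
Uma ∩ Aarav ∩ Ravi ∩ Wei ∩ Bianca ∩ Omar: 09:00-13:15.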